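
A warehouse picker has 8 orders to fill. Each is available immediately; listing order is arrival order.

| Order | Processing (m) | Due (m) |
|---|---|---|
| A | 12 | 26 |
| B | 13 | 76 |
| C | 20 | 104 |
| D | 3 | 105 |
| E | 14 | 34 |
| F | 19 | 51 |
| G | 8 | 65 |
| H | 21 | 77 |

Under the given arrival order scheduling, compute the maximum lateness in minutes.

33

FIFO (arrival order): A B C D E F G H.
A: 0→12, due 26, lateness -14
B: 12→25, due 76, lateness -51
C: 25→45, due 104, lateness -59
D: 45→48, due 105, lateness -57
E: 48→62, due 34, lateness 28
F: 62→81, due 51, lateness 30
G: 81→89, due 65, lateness 24
H: 89→110, due 77, lateness 33
Maximum = 33.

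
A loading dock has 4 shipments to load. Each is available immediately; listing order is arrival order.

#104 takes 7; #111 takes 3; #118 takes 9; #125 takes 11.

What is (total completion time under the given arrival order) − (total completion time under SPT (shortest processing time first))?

FIFO (arrival order): #104 #111 #118 #125.
#104: 0→7
#111: 7→10
#118: 10→19
#125: 19→30
Sum = 7+10+19+30 = 66.
SPT (increasing processing time): #111 #104 #118 #125.
#111: 0→3
#104: 3→10
#118: 10→19
#125: 19→30
Sum = 3+10+19+30 = 62.
Difference = 66 − 62 = 4.

4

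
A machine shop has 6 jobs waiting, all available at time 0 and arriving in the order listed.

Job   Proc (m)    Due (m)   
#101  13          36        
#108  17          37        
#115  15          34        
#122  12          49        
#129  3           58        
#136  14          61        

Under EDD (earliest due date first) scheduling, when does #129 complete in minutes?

EDD (increasing due date): #115 #101 #108 #122 #129 #136.
#115: 0→15
#101: 15→28
#108: 28→45
#122: 45→57
#129: 57→60

60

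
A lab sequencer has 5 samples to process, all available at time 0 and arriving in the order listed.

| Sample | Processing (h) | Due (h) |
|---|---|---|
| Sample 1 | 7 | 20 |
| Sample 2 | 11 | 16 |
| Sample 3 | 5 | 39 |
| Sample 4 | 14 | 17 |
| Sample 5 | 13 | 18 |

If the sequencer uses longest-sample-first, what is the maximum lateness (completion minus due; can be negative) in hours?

LPT (decreasing processing time): Sample 4 Sample 5 Sample 2 Sample 1 Sample 3.
Sample 4: 0→14, due 17, lateness -3
Sample 5: 14→27, due 18, lateness 9
Sample 2: 27→38, due 16, lateness 22
Sample 1: 38→45, due 20, lateness 25
Sample 3: 45→50, due 39, lateness 11
Maximum = 25.

25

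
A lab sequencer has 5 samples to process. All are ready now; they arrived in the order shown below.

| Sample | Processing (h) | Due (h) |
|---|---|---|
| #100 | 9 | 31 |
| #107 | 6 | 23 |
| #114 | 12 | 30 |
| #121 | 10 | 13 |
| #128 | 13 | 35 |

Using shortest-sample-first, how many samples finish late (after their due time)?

SPT (increasing processing time): #107 #100 #121 #114 #128.
#107: 0→6, due 23, tardiness 0
#100: 6→15, due 31, tardiness 0
#121: 15→25, due 13, tardiness 12
#114: 25→37, due 30, tardiness 7
#128: 37→50, due 35, tardiness 15
Late samples: 3.

3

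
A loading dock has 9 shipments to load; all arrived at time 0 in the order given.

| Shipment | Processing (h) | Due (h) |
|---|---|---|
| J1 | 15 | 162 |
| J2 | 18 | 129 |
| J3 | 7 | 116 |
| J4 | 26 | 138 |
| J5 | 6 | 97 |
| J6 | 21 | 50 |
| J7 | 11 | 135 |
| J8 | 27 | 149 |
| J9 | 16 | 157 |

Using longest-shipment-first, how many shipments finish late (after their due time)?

3

LPT (decreasing processing time): J8 J4 J6 J2 J9 J1 J7 J3 J5.
J8: 0→27, due 149, tardiness 0
J4: 27→53, due 138, tardiness 0
J6: 53→74, due 50, tardiness 24
J2: 74→92, due 129, tardiness 0
J9: 92→108, due 157, tardiness 0
J1: 108→123, due 162, tardiness 0
J7: 123→134, due 135, tardiness 0
J3: 134→141, due 116, tardiness 25
J5: 141→147, due 97, tardiness 50
Late shipments: 3.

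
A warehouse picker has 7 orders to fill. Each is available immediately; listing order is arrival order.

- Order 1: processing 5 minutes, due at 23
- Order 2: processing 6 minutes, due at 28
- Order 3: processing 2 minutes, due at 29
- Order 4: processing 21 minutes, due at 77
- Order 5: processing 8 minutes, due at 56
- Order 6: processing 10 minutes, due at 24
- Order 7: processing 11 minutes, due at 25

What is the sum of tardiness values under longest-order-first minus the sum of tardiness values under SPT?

101

LPT (decreasing processing time): Order 4 Order 7 Order 6 Order 5 Order 2 Order 1 Order 3.
Order 4: 0→21, due 77, tardiness 0
Order 7: 21→32, due 25, tardiness 7
Order 6: 32→42, due 24, tardiness 18
Order 5: 42→50, due 56, tardiness 0
Order 2: 50→56, due 28, tardiness 28
Order 1: 56→61, due 23, tardiness 38
Order 3: 61→63, due 29, tardiness 34
Sum = 0+7+18+0+28+38+34 = 125.
SPT (increasing processing time): Order 3 Order 1 Order 2 Order 5 Order 6 Order 7 Order 4.
Order 3: 0→2, due 29, tardiness 0
Order 1: 2→7, due 23, tardiness 0
Order 2: 7→13, due 28, tardiness 0
Order 5: 13→21, due 56, tardiness 0
Order 6: 21→31, due 24, tardiness 7
Order 7: 31→42, due 25, tardiness 17
Order 4: 42→63, due 77, tardiness 0
Sum = 0+0+0+0+7+17+0 = 24.
Difference = 125 − 24 = 101.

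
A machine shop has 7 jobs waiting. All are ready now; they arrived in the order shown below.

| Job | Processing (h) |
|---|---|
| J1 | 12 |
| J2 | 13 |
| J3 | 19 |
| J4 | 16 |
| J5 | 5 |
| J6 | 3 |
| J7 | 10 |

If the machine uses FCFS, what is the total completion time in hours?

352

FIFO (arrival order): J1 J2 J3 J4 J5 J6 J7.
J1: 0→12
J2: 12→25
J3: 25→44
J4: 44→60
J5: 60→65
J6: 65→68
J7: 68→78
Sum = 12+25+44+60+65+68+78 = 352.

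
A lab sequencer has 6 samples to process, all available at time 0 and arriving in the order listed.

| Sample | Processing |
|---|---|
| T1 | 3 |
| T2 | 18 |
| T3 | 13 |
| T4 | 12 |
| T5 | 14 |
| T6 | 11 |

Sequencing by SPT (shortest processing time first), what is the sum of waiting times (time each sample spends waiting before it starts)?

SPT (increasing processing time): T1 T6 T4 T3 T5 T2.
T1: waits 0, runs 0→3
T6: waits 3, runs 3→14
T4: waits 14, runs 14→26
T3: waits 26, runs 26→39
T5: waits 39, runs 39→53
T2: waits 53, runs 53→71
Sum = 0+3+14+26+39+53 = 135.

135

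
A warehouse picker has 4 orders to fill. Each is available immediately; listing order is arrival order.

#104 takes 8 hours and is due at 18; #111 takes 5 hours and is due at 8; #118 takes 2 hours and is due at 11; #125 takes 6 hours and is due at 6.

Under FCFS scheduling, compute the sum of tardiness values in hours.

FIFO (arrival order): #104 #111 #118 #125.
#104: 0→8, due 18, tardiness 0
#111: 8→13, due 8, tardiness 5
#118: 13→15, due 11, tardiness 4
#125: 15→21, due 6, tardiness 15
Sum = 0+5+4+15 = 24.

24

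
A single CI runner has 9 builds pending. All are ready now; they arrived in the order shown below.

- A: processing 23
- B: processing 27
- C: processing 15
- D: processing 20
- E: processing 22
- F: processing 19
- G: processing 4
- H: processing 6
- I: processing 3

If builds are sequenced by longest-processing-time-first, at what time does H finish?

LPT (decreasing processing time): B A E D F C H G I.
B: 0→27
A: 27→50
E: 50→72
D: 72→92
F: 92→111
C: 111→126
H: 126→132

132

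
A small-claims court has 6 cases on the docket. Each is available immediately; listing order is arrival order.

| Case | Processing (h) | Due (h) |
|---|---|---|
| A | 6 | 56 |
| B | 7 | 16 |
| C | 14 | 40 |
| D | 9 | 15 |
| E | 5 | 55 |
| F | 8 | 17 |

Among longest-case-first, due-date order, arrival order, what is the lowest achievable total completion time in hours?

172

LPT (decreasing processing time): C D F B A E.
C: 0→14
D: 14→23
F: 23→31
B: 31→38
A: 38→44
E: 44→49
Sum = 14+23+31+38+44+49 = 199.
EDD (increasing due date): D B F C E A.
D: 0→9
B: 9→16
F: 16→24
C: 24→38
E: 38→43
A: 43→49
Sum = 9+16+24+38+43+49 = 179.
FIFO (arrival order): A B C D E F.
A: 0→6
B: 6→13
C: 13→27
D: 27→36
E: 36→41
F: 41→49
Sum = 6+13+27+36+41+49 = 172.
LPT 199, EDD 179, FIFO 172 → minimum 172.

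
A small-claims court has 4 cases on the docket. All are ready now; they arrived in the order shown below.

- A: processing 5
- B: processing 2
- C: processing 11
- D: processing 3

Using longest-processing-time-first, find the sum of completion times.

67

LPT (decreasing processing time): C A D B.
C: 0→11
A: 11→16
D: 16→19
B: 19→21
Sum = 11+16+19+21 = 67.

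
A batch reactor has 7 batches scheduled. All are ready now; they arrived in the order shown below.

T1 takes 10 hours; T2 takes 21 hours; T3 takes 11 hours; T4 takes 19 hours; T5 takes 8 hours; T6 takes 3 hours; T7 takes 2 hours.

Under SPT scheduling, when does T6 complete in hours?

5

SPT (increasing processing time): T7 T6 T5 T1 T3 T4 T2.
T7: 0→2
T6: 2→5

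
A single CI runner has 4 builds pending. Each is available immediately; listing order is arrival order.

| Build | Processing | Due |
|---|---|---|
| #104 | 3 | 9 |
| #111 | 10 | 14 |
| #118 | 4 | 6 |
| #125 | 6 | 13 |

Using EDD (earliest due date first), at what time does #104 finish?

7

EDD (increasing due date): #118 #104 #125 #111.
#118: 0→4
#104: 4→7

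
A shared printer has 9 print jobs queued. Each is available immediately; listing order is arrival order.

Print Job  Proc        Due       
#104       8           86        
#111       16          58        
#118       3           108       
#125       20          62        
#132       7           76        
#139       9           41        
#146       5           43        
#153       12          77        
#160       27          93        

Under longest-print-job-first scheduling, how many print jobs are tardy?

5

LPT (decreasing processing time): #160 #125 #111 #153 #139 #104 #132 #146 #118.
#160: 0→27, due 93, tardiness 0
#125: 27→47, due 62, tardiness 0
#111: 47→63, due 58, tardiness 5
#153: 63→75, due 77, tardiness 0
#139: 75→84, due 41, tardiness 43
#104: 84→92, due 86, tardiness 6
#132: 92→99, due 76, tardiness 23
#146: 99→104, due 43, tardiness 61
#118: 104→107, due 108, tardiness 0
Late print jobs: 5.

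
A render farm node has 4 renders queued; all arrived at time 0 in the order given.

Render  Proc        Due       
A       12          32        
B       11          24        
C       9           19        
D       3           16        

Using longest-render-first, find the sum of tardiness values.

LPT (decreasing processing time): A B C D.
A: 0→12, due 32, tardiness 0
B: 12→23, due 24, tardiness 0
C: 23→32, due 19, tardiness 13
D: 32→35, due 16, tardiness 19
Sum = 0+0+13+19 = 32.

32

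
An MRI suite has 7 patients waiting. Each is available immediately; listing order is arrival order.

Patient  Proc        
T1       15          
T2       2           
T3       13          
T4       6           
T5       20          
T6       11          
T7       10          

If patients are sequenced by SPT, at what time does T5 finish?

SPT (increasing processing time): T2 T4 T7 T6 T3 T1 T5.
T2: 0→2
T4: 2→8
T7: 8→18
T6: 18→29
T3: 29→42
T1: 42→57
T5: 57→77

77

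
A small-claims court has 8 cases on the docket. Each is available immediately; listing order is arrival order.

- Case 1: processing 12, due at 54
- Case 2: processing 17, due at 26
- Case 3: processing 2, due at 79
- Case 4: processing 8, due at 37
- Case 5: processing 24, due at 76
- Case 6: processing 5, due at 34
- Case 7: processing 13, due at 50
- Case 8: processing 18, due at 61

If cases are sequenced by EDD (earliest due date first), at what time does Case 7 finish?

43

EDD (increasing due date): Case 2 Case 6 Case 4 Case 7 Case 1 Case 8 Case 5 Case 3.
Case 2: 0→17
Case 6: 17→22
Case 4: 22→30
Case 7: 30→43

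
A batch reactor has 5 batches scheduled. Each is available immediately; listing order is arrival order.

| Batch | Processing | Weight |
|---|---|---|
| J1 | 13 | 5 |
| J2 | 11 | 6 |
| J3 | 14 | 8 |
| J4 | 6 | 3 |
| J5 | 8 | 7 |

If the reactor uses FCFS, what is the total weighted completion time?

FIFO (arrival order): J1 J2 J3 J4 J5.
J1: finishes 13, weight 5, w·C = 65
J2: finishes 24, weight 6, w·C = 144
J3: finishes 38, weight 8, w·C = 304
J4: finishes 44, weight 3, w·C = 132
J5: finishes 52, weight 7, w·C = 364
Sum = 65+144+304+132+364 = 1009.

1009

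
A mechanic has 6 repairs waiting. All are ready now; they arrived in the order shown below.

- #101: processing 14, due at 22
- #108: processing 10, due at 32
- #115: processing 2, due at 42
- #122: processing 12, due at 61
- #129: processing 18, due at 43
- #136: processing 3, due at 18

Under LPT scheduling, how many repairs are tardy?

4

LPT (decreasing processing time): #129 #101 #122 #108 #136 #115.
#129: 0→18, due 43, tardiness 0
#101: 18→32, due 22, tardiness 10
#122: 32→44, due 61, tardiness 0
#108: 44→54, due 32, tardiness 22
#136: 54→57, due 18, tardiness 39
#115: 57→59, due 42, tardiness 17
Late repairs: 4.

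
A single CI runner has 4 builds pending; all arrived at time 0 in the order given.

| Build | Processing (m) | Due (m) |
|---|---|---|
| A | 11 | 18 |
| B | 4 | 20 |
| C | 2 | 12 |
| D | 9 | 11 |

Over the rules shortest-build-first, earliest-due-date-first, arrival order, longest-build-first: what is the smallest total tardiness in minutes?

SPT (increasing processing time): C B D A.
C: 0→2, due 12, tardiness 0
B: 2→6, due 20, tardiness 0
D: 6→15, due 11, tardiness 4
A: 15→26, due 18, tardiness 8
Sum = 0+0+4+8 = 12.
EDD (increasing due date): D C A B.
D: 0→9, due 11, tardiness 0
C: 9→11, due 12, tardiness 0
A: 11→22, due 18, tardiness 4
B: 22→26, due 20, tardiness 6
Sum = 0+0+4+6 = 10.
FIFO (arrival order): A B C D.
A: 0→11, due 18, tardiness 0
B: 11→15, due 20, tardiness 0
C: 15→17, due 12, tardiness 5
D: 17→26, due 11, tardiness 15
Sum = 0+0+5+15 = 20.
LPT (decreasing processing time): A D B C.
A: 0→11, due 18, tardiness 0
D: 11→20, due 11, tardiness 9
B: 20→24, due 20, tardiness 4
C: 24→26, due 12, tardiness 14
Sum = 0+9+4+14 = 27.
SPT 12, EDD 10, FIFO 20, LPT 27 → minimum 10.

10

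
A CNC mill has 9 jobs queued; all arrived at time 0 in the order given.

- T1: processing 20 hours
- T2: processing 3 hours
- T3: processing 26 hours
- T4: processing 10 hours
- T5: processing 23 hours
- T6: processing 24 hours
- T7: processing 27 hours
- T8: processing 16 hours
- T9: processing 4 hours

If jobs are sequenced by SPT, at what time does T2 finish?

3

SPT (increasing processing time): T2 T9 T4 T8 T1 T5 T6 T3 T7.
T2: 0→3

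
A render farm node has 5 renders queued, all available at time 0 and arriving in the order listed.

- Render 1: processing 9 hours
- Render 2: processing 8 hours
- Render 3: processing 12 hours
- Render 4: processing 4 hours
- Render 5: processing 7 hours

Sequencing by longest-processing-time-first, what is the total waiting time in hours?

98

LPT (decreasing processing time): Render 3 Render 1 Render 2 Render 5 Render 4.
Render 3: waits 0, runs 0→12
Render 1: waits 12, runs 12→21
Render 2: waits 21, runs 21→29
Render 5: waits 29, runs 29→36
Render 4: waits 36, runs 36→40
Sum = 0+12+21+29+36 = 98.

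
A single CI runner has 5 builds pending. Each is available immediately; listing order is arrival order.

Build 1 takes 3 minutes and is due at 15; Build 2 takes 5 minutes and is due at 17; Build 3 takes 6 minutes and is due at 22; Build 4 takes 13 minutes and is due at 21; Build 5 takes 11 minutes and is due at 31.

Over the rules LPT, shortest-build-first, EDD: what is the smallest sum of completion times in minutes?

LPT (decreasing processing time): Build 4 Build 5 Build 3 Build 2 Build 1.
Build 4: 0→13
Build 5: 13→24
Build 3: 24→30
Build 2: 30→35
Build 1: 35→38
Sum = 13+24+30+35+38 = 140.
SPT (increasing processing time): Build 1 Build 2 Build 3 Build 5 Build 4.
Build 1: 0→3
Build 2: 3→8
Build 3: 8→14
Build 5: 14→25
Build 4: 25→38
Sum = 3+8+14+25+38 = 88.
EDD (increasing due date): Build 1 Build 2 Build 4 Build 3 Build 5.
Build 1: 0→3
Build 2: 3→8
Build 4: 8→21
Build 3: 21→27
Build 5: 27→38
Sum = 3+8+21+27+38 = 97.
LPT 140, SPT 88, EDD 97 → minimum 88.

88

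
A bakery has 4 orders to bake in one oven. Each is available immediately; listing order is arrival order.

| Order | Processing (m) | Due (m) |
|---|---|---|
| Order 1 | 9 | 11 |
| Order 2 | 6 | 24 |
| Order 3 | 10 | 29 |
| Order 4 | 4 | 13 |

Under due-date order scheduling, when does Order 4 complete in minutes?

EDD (increasing due date): Order 1 Order 4 Order 2 Order 3.
Order 1: 0→9
Order 4: 9→13

13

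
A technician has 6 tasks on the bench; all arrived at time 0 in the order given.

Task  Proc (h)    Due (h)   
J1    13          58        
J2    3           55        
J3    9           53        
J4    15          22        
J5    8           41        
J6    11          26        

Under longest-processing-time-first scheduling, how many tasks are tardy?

LPT (decreasing processing time): J4 J1 J6 J3 J5 J2.
J4: 0→15, due 22, tardiness 0
J1: 15→28, due 58, tardiness 0
J6: 28→39, due 26, tardiness 13
J3: 39→48, due 53, tardiness 0
J5: 48→56, due 41, tardiness 15
J2: 56→59, due 55, tardiness 4
Late tasks: 3.

3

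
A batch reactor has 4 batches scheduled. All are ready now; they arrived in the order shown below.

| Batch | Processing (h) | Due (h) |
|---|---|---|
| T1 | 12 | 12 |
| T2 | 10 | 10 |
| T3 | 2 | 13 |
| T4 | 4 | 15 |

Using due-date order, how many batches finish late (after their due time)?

EDD (increasing due date): T2 T1 T3 T4.
T2: 0→10, due 10, tardiness 0
T1: 10→22, due 12, tardiness 10
T3: 22→24, due 13, tardiness 11
T4: 24→28, due 15, tardiness 13
Late batches: 3.

3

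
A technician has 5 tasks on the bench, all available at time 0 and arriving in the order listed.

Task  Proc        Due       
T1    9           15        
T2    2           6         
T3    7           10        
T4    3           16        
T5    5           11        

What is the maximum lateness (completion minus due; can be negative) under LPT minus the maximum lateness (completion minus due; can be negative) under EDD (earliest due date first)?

10

LPT (decreasing processing time): T1 T3 T5 T4 T2.
T1: 0→9, due 15, lateness -6
T3: 9→16, due 10, lateness 6
T5: 16→21, due 11, lateness 10
T4: 21→24, due 16, lateness 8
T2: 24→26, due 6, lateness 20
Maximum = 20.
EDD (increasing due date): T2 T3 T5 T1 T4.
T2: 0→2, due 6, lateness -4
T3: 2→9, due 10, lateness -1
T5: 9→14, due 11, lateness 3
T1: 14→23, due 15, lateness 8
T4: 23→26, due 16, lateness 10
Maximum = 10.
Difference = 20 − 10 = 10.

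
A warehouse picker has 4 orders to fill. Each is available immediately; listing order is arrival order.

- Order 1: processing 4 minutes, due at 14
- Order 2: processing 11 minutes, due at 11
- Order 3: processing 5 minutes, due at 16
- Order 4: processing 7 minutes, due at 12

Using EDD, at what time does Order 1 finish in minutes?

EDD (increasing due date): Order 2 Order 4 Order 1 Order 3.
Order 2: 0→11
Order 4: 11→18
Order 1: 18→22

22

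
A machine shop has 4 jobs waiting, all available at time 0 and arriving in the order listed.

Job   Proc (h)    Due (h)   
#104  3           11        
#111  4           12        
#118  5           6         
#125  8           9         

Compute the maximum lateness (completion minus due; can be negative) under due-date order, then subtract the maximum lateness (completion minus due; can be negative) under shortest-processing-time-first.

-3

EDD (increasing due date): #118 #125 #104 #111.
#118: 0→5, due 6, lateness -1
#125: 5→13, due 9, lateness 4
#104: 13→16, due 11, lateness 5
#111: 16→20, due 12, lateness 8
Maximum = 8.
SPT (increasing processing time): #104 #111 #118 #125.
#104: 0→3, due 11, lateness -8
#111: 3→7, due 12, lateness -5
#118: 7→12, due 6, lateness 6
#125: 12→20, due 9, lateness 11
Maximum = 11.
Difference = 8 − 11 = -3.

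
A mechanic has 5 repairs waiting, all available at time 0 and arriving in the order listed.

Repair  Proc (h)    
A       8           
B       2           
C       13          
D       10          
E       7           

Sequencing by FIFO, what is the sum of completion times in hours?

114

FIFO (arrival order): A B C D E.
A: 0→8
B: 8→10
C: 10→23
D: 23→33
E: 33→40
Sum = 8+10+23+33+40 = 114.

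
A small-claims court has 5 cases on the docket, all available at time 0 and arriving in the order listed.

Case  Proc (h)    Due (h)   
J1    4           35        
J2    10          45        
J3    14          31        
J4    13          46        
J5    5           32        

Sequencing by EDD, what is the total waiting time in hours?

89

EDD (increasing due date): J3 J5 J1 J2 J4.
J3: waits 0, runs 0→14
J5: waits 14, runs 14→19
J1: waits 19, runs 19→23
J2: waits 23, runs 23→33
J4: waits 33, runs 33→46
Sum = 0+14+19+23+33 = 89.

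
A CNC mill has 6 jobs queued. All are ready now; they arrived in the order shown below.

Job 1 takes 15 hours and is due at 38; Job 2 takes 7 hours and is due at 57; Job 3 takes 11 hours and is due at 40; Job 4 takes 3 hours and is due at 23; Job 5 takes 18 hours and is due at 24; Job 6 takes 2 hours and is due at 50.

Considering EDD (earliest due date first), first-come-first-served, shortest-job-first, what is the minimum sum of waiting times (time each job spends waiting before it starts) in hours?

EDD (increasing due date): Job 4 Job 5 Job 1 Job 3 Job 6 Job 2.
Job 4: waits 0, runs 0→3
Job 5: waits 3, runs 3→21
Job 1: waits 21, runs 21→36
Job 3: waits 36, runs 36→47
Job 6: waits 47, runs 47→49
Job 2: waits 49, runs 49→56
Sum = 0+3+21+36+47+49 = 156.
FIFO (arrival order): Job 1 Job 2 Job 3 Job 4 Job 5 Job 6.
Job 1: waits 0, runs 0→15
Job 2: waits 15, runs 15→22
Job 3: waits 22, runs 22→33
Job 4: waits 33, runs 33→36
Job 5: waits 36, runs 36→54
Job 6: waits 54, runs 54→56
Sum = 0+15+22+33+36+54 = 160.
SPT (increasing processing time): Job 6 Job 4 Job 2 Job 3 Job 1 Job 5.
Job 6: waits 0, runs 0→2
Job 4: waits 2, runs 2→5
Job 2: waits 5, runs 5→12
Job 3: waits 12, runs 12→23
Job 1: waits 23, runs 23→38
Job 5: waits 38, runs 38→56
Sum = 0+2+5+12+23+38 = 80.
EDD 156, FIFO 160, SPT 80 → minimum 80.

80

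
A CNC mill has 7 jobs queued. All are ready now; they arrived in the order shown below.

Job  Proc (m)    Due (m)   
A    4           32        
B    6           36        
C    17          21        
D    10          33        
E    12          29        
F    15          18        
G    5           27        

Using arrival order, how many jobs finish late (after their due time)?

FIFO (arrival order): A B C D E F G.
A: 0→4, due 32, tardiness 0
B: 4→10, due 36, tardiness 0
C: 10→27, due 21, tardiness 6
D: 27→37, due 33, tardiness 4
E: 37→49, due 29, tardiness 20
F: 49→64, due 18, tardiness 46
G: 64→69, due 27, tardiness 42
Late jobs: 5.

5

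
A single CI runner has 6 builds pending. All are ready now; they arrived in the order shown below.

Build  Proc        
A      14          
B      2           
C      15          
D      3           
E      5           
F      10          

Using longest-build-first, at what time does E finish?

44

LPT (decreasing processing time): C A F E D B.
C: 0→15
A: 15→29
F: 29→39
E: 39→44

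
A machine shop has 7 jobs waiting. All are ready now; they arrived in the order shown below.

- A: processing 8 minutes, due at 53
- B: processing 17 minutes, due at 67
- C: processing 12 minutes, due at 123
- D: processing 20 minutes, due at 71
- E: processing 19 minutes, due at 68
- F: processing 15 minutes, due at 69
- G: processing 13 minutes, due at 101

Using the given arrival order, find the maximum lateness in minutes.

22

FIFO (arrival order): A B C D E F G.
A: 0→8, due 53, lateness -45
B: 8→25, due 67, lateness -42
C: 25→37, due 123, lateness -86
D: 37→57, due 71, lateness -14
E: 57→76, due 68, lateness 8
F: 76→91, due 69, lateness 22
G: 91→104, due 101, lateness 3
Maximum = 22.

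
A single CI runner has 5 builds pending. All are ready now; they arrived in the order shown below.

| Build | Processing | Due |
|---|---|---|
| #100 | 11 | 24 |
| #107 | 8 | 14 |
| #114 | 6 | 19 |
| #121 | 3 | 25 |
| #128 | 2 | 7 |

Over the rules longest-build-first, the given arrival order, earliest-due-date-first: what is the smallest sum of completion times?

85

LPT (decreasing processing time): #100 #107 #114 #121 #128.
#100: 0→11
#107: 11→19
#114: 19→25
#121: 25→28
#128: 28→30
Sum = 11+19+25+28+30 = 113.
FIFO (arrival order): #100 #107 #114 #121 #128.
#100: 0→11
#107: 11→19
#114: 19→25
#121: 25→28
#128: 28→30
Sum = 11+19+25+28+30 = 113.
EDD (increasing due date): #128 #107 #114 #100 #121.
#128: 0→2
#107: 2→10
#114: 10→16
#100: 16→27
#121: 27→30
Sum = 2+10+16+27+30 = 85.
LPT 113, FIFO 113, EDD 85 → minimum 85.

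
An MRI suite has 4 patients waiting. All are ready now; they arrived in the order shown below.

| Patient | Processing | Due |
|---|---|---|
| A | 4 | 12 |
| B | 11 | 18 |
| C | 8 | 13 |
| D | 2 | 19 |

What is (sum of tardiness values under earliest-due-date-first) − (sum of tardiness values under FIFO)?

-5

EDD (increasing due date): A C B D.
A: 0→4, due 12, tardiness 0
C: 4→12, due 13, tardiness 0
B: 12→23, due 18, tardiness 5
D: 23→25, due 19, tardiness 6
Sum = 0+0+5+6 = 11.
FIFO (arrival order): A B C D.
A: 0→4, due 12, tardiness 0
B: 4→15, due 18, tardiness 0
C: 15→23, due 13, tardiness 10
D: 23→25, due 19, tardiness 6
Sum = 0+0+10+6 = 16.
Difference = 11 − 16 = -5.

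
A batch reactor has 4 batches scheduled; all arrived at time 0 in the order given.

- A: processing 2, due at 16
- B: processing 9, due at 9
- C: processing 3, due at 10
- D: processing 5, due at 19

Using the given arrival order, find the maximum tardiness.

FIFO (arrival order): A B C D.
A: 0→2, due 16, tardiness 0
B: 2→11, due 9, tardiness 2
C: 11→14, due 10, tardiness 4
D: 14→19, due 19, tardiness 0
Maximum = 4.

4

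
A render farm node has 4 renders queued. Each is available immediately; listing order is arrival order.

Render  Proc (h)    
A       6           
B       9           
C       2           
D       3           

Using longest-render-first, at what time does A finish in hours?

LPT (decreasing processing time): B A D C.
B: 0→9
A: 9→15

15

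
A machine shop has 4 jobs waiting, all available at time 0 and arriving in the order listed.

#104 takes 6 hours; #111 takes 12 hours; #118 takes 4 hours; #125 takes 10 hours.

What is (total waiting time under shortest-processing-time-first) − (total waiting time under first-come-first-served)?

SPT (increasing processing time): #118 #104 #125 #111.
#118: waits 0, runs 0→4
#104: waits 4, runs 4→10
#125: waits 10, runs 10→20
#111: waits 20, runs 20→32
Sum = 0+4+10+20 = 34.
FIFO (arrival order): #104 #111 #118 #125.
#104: waits 0, runs 0→6
#111: waits 6, runs 6→18
#118: waits 18, runs 18→22
#125: waits 22, runs 22→32
Sum = 0+6+18+22 = 46.
Difference = 34 − 46 = -12.

-12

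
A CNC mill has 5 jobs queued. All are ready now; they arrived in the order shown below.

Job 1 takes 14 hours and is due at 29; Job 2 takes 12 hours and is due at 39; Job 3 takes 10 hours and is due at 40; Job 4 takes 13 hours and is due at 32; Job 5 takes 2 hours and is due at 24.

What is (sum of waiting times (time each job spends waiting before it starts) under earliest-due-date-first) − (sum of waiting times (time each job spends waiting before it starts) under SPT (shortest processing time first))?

EDD (increasing due date): Job 5 Job 1 Job 4 Job 2 Job 3.
Job 5: waits 0, runs 0→2
Job 1: waits 2, runs 2→16
Job 4: waits 16, runs 16→29
Job 2: waits 29, runs 29→41
Job 3: waits 41, runs 41→51
Sum = 0+2+16+29+41 = 88.
SPT (increasing processing time): Job 5 Job 3 Job 2 Job 4 Job 1.
Job 5: waits 0, runs 0→2
Job 3: waits 2, runs 2→12
Job 2: waits 12, runs 12→24
Job 4: waits 24, runs 24→37
Job 1: waits 37, runs 37→51
Sum = 0+2+12+24+37 = 75.
Difference = 88 − 75 = 13.

13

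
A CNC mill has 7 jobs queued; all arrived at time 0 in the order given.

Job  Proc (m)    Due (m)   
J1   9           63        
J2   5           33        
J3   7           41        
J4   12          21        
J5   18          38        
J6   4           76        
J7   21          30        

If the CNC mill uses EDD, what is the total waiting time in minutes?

EDD (increasing due date): J4 J7 J2 J5 J3 J1 J6.
J4: waits 0, runs 0→12
J7: waits 12, runs 12→33
J2: waits 33, runs 33→38
J5: waits 38, runs 38→56
J3: waits 56, runs 56→63
J1: waits 63, runs 63→72
J6: waits 72, runs 72→76
Sum = 0+12+33+38+56+63+72 = 274.

274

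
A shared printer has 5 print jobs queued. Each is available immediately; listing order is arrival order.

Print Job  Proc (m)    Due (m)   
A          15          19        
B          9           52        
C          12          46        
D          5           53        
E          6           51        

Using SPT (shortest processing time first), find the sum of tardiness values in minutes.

SPT (increasing processing time): D E B C A.
D: 0→5, due 53, tardiness 0
E: 5→11, due 51, tardiness 0
B: 11→20, due 52, tardiness 0
C: 20→32, due 46, tardiness 0
A: 32→47, due 19, tardiness 28
Sum = 0+0+0+0+28 = 28.

28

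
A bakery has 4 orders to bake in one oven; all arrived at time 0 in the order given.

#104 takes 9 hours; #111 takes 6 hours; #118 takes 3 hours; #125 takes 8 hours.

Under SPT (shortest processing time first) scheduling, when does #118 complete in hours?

3

SPT (increasing processing time): #118 #111 #125 #104.
#118: 0→3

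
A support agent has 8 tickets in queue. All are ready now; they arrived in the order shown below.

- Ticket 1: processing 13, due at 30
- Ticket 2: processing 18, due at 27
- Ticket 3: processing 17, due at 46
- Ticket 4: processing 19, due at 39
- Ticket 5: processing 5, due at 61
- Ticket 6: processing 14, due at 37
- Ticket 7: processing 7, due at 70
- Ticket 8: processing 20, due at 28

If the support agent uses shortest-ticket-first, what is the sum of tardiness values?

198

SPT (increasing processing time): Ticket 5 Ticket 7 Ticket 1 Ticket 6 Ticket 3 Ticket 2 Ticket 4 Ticket 8.
Ticket 5: 0→5, due 61, tardiness 0
Ticket 7: 5→12, due 70, tardiness 0
Ticket 1: 12→25, due 30, tardiness 0
Ticket 6: 25→39, due 37, tardiness 2
Ticket 3: 39→56, due 46, tardiness 10
Ticket 2: 56→74, due 27, tardiness 47
Ticket 4: 74→93, due 39, tardiness 54
Ticket 8: 93→113, due 28, tardiness 85
Sum = 0+0+0+2+10+47+54+85 = 198.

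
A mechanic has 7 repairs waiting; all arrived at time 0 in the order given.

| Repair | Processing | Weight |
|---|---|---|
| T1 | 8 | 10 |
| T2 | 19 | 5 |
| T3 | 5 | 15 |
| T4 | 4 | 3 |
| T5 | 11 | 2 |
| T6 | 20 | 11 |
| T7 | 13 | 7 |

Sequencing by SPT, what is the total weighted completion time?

1840

SPT (increasing processing time): T4 T3 T1 T5 T7 T2 T6.
T4: finishes 4, weight 3, w·C = 12
T3: finishes 9, weight 15, w·C = 135
T1: finishes 17, weight 10, w·C = 170
T5: finishes 28, weight 2, w·C = 56
T7: finishes 41, weight 7, w·C = 287
T2: finishes 60, weight 5, w·C = 300
T6: finishes 80, weight 11, w·C = 880
Sum = 12+135+170+56+287+300+880 = 1840.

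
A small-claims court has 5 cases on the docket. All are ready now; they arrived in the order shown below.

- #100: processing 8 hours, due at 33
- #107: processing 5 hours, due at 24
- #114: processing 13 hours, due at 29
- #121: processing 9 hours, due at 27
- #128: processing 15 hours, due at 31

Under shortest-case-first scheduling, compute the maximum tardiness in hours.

19

SPT (increasing processing time): #107 #100 #121 #114 #128.
#107: 0→5, due 24, tardiness 0
#100: 5→13, due 33, tardiness 0
#121: 13→22, due 27, tardiness 0
#114: 22→35, due 29, tardiness 6
#128: 35→50, due 31, tardiness 19
Maximum = 19.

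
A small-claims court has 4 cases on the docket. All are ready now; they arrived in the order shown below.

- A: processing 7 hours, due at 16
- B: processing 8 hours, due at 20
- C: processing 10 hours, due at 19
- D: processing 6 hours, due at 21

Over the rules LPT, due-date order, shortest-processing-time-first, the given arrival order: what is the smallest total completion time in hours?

71

LPT (decreasing processing time): C B A D.
C: 0→10
B: 10→18
A: 18→25
D: 25→31
Sum = 10+18+25+31 = 84.
EDD (increasing due date): A C B D.
A: 0→7
C: 7→17
B: 17→25
D: 25→31
Sum = 7+17+25+31 = 80.
SPT (increasing processing time): D A B C.
D: 0→6
A: 6→13
B: 13→21
C: 21→31
Sum = 6+13+21+31 = 71.
FIFO (arrival order): A B C D.
A: 0→7
B: 7→15
C: 15→25
D: 25→31
Sum = 7+15+25+31 = 78.
LPT 84, EDD 80, SPT 71, FIFO 78 → minimum 71.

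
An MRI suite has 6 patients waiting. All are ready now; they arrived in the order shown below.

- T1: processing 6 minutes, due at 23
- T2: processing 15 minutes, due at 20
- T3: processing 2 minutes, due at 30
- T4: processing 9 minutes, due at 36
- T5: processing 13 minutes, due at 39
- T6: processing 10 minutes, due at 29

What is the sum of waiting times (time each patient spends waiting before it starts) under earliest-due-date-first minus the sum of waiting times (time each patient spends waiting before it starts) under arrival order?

EDD (increasing due date): T2 T1 T6 T3 T4 T5.
T2: waits 0, runs 0→15
T1: waits 15, runs 15→21
T6: waits 21, runs 21→31
T3: waits 31, runs 31→33
T4: waits 33, runs 33→42
T5: waits 42, runs 42→55
Sum = 0+15+21+31+33+42 = 142.
FIFO (arrival order): T1 T2 T3 T4 T5 T6.
T1: waits 0, runs 0→6
T2: waits 6, runs 6→21
T3: waits 21, runs 21→23
T4: waits 23, runs 23→32
T5: waits 32, runs 32→45
T6: waits 45, runs 45→55
Sum = 0+6+21+23+32+45 = 127.
Difference = 142 − 127 = 15.

15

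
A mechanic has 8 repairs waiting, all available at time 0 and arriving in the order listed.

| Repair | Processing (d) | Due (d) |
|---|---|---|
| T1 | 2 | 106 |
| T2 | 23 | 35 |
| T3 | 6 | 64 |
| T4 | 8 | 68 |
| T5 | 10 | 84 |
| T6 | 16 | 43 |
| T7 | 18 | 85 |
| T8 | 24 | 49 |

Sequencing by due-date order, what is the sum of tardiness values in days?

EDD (increasing due date): T2 T6 T8 T3 T4 T5 T7 T1.
T2: 0→23, due 35, tardiness 0
T6: 23→39, due 43, tardiness 0
T8: 39→63, due 49, tardiness 14
T3: 63→69, due 64, tardiness 5
T4: 69→77, due 68, tardiness 9
T5: 77→87, due 84, tardiness 3
T7: 87→105, due 85, tardiness 20
T1: 105→107, due 106, tardiness 1
Sum = 0+0+14+5+9+3+20+1 = 52.

52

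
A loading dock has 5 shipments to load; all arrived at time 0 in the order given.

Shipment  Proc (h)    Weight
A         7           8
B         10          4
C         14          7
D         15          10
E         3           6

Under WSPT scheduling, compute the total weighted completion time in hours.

817

WSPT (decreasing weight/processing-time ratio): E A D C B.
E: finishes 3, weight 6, w·C = 18
A: finishes 10, weight 8, w·C = 80
D: finishes 25, weight 10, w·C = 250
C: finishes 39, weight 7, w·C = 273
B: finishes 49, weight 4, w·C = 196
Sum = 18+80+250+273+196 = 817.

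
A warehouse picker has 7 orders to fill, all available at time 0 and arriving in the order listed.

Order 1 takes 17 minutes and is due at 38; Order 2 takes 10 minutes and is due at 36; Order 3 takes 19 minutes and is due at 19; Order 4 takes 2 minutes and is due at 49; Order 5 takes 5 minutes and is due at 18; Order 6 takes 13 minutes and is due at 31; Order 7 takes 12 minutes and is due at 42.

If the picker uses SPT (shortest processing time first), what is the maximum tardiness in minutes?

59

SPT (increasing processing time): Order 4 Order 5 Order 2 Order 7 Order 6 Order 1 Order 3.
Order 4: 0→2, due 49, tardiness 0
Order 5: 2→7, due 18, tardiness 0
Order 2: 7→17, due 36, tardiness 0
Order 7: 17→29, due 42, tardiness 0
Order 6: 29→42, due 31, tardiness 11
Order 1: 42→59, due 38, tardiness 21
Order 3: 59→78, due 19, tardiness 59
Maximum = 59.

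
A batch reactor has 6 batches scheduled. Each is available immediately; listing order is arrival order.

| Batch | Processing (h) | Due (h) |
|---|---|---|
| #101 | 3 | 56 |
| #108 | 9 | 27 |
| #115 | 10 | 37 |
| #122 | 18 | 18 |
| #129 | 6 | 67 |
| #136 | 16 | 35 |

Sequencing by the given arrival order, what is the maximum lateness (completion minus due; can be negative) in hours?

27

FIFO (arrival order): #101 #108 #115 #122 #129 #136.
#101: 0→3, due 56, lateness -53
#108: 3→12, due 27, lateness -15
#115: 12→22, due 37, lateness -15
#122: 22→40, due 18, lateness 22
#129: 40→46, due 67, lateness -21
#136: 46→62, due 35, lateness 27
Maximum = 27.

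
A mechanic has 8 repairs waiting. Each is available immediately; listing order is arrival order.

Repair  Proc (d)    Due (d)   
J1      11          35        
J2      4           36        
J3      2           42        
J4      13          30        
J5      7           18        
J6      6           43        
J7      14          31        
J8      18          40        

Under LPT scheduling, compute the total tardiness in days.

LPT (decreasing processing time): J8 J7 J4 J1 J5 J6 J2 J3.
J8: 0→18, due 40, tardiness 0
J7: 18→32, due 31, tardiness 1
J4: 32→45, due 30, tardiness 15
J1: 45→56, due 35, tardiness 21
J5: 56→63, due 18, tardiness 45
J6: 63→69, due 43, tardiness 26
J2: 69→73, due 36, tardiness 37
J3: 73→75, due 42, tardiness 33
Sum = 0+1+15+21+45+26+37+33 = 178.

178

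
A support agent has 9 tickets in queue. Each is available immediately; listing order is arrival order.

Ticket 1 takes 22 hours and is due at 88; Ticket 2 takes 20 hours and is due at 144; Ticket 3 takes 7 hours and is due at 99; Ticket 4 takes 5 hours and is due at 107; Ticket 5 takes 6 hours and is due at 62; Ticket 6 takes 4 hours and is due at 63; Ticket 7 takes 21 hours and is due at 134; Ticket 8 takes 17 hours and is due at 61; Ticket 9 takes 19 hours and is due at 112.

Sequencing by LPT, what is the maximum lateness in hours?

58

LPT (decreasing processing time): Ticket 1 Ticket 7 Ticket 2 Ticket 9 Ticket 8 Ticket 3 Ticket 5 Ticket 4 Ticket 6.
Ticket 1: 0→22, due 88, lateness -66
Ticket 7: 22→43, due 134, lateness -91
Ticket 2: 43→63, due 144, lateness -81
Ticket 9: 63→82, due 112, lateness -30
Ticket 8: 82→99, due 61, lateness 38
Ticket 3: 99→106, due 99, lateness 7
Ticket 5: 106→112, due 62, lateness 50
Ticket 4: 112→117, due 107, lateness 10
Ticket 6: 117→121, due 63, lateness 58
Maximum = 58.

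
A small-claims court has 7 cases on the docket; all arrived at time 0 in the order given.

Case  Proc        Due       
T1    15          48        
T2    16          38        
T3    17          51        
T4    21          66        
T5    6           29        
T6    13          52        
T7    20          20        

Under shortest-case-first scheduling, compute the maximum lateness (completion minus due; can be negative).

SPT (increasing processing time): T5 T6 T1 T2 T3 T7 T4.
T5: 0→6, due 29, lateness -23
T6: 6→19, due 52, lateness -33
T1: 19→34, due 48, lateness -14
T2: 34→50, due 38, lateness 12
T3: 50→67, due 51, lateness 16
T7: 67→87, due 20, lateness 67
T4: 87→108, due 66, lateness 42
Maximum = 67.

67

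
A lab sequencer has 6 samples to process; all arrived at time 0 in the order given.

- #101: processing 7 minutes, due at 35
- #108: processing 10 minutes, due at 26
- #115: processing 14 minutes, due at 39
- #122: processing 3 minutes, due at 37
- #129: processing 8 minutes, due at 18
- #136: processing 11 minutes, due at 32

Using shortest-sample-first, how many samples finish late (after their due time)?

3

SPT (increasing processing time): #122 #101 #129 #108 #136 #115.
#122: 0→3, due 37, tardiness 0
#101: 3→10, due 35, tardiness 0
#129: 10→18, due 18, tardiness 0
#108: 18→28, due 26, tardiness 2
#136: 28→39, due 32, tardiness 7
#115: 39→53, due 39, tardiness 14
Late samples: 3.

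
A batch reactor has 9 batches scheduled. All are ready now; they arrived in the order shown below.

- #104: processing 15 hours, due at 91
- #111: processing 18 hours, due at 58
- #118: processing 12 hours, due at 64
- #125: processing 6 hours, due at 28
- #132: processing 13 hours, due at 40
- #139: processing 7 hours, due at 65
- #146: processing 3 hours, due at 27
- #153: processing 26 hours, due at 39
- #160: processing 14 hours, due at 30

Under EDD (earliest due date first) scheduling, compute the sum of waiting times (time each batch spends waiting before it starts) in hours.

417

EDD (increasing due date): #146 #125 #160 #153 #132 #111 #118 #139 #104.
#146: waits 0, runs 0→3
#125: waits 3, runs 3→9
#160: waits 9, runs 9→23
#153: waits 23, runs 23→49
#132: waits 49, runs 49→62
#111: waits 62, runs 62→80
#118: waits 80, runs 80→92
#139: waits 92, runs 92→99
#104: waits 99, runs 99→114
Sum = 0+3+9+23+49+62+80+92+99 = 417.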